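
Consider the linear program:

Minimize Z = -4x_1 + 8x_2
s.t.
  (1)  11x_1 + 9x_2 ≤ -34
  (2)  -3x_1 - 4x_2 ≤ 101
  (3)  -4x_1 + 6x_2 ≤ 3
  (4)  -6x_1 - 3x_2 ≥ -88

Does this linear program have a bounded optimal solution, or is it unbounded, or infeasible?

bounded optimum

Corner points and Z = -4x_1 + 8x_2:
  (-77/34, -103/102) → Z = 50/51
  (298/7, -1172/21) → Z = -12952/21
  (-309/17, -395/34) → Z = -344/17
  (131/3, -58) → Z = -1916/3
The feasible region has finitely many vertices and no improving ray; the minimum is -1916/3 at (131/3, -58).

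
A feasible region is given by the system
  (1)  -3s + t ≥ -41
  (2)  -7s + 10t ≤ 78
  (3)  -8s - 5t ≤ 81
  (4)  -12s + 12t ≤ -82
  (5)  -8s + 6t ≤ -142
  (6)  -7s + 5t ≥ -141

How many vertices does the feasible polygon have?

The feasible vertices (each the meet of two boundaries and inside every other half-plane) are:
  (52/5, -49/5)
  (8, -17)
  (28/11, -223/11)
  (4, -113/5)

4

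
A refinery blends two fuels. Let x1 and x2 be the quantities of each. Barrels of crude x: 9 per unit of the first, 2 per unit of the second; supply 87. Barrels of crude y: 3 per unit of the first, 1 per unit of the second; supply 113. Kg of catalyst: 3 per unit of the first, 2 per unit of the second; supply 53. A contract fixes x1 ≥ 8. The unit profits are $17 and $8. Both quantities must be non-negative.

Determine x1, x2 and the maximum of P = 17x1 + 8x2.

Extreme points and P = 17x1 + 8x2:
  (29/3, 0) → P = 493/3
  (8, 0) → P = 136
  (8, 15/2) → P = 196

At the optimal vertex, 9x1 + 2x2 = 87 and x1 = 8.
Solving simultaneously gives x1 = 8, x2 = 15/2.

x1 = 8, x2 = 15/2, maximum P = 196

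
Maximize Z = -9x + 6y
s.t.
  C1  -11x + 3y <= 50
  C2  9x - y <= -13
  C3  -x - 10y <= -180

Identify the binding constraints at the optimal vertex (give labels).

C1 and C2

Extreme points and Z = -9x + 6y:
  (11/16, 307/16) → Z = 1743/16
  (40/113, 2030/113) → Z = 11820/113
  (50/91, 1633/91) → Z = 9348/91

The maximum is at (11/16, 307/16). Substituting into each constraint, equality holds for C1 and C2; the remaining constraints have slack.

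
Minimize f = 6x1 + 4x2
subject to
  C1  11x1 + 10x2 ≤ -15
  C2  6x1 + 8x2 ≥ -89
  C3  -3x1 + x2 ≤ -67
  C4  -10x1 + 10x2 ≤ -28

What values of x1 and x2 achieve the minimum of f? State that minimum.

The binding constraints are 6x1 + 8x2 = -89 and -3x1 + x2 = -67.
Solving simultaneously gives x1 = 149/10, x2 = -223/10.

x1 = 149/10, x2 = -223/10, minimum f = 1/5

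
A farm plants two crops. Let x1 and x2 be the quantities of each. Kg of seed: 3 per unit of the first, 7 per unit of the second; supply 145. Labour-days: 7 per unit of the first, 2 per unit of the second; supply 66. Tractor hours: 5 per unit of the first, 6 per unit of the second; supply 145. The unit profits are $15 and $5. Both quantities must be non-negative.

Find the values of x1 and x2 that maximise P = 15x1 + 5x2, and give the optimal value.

x1 = 4, x2 = 19, maximum P = 155

Corner points and P = 15x1 + 5x2:
  (0, 0) → P = 0
  (0, 145/7) → P = 725/7
  (66/7, 0) → P = 990/7
  (4, 19) → P = 155

The optimum lies where 3x1 + 7x2 = 145 and 7x1 + 2x2 = 66.
Solving simultaneously gives x1 = 4, x2 = 19.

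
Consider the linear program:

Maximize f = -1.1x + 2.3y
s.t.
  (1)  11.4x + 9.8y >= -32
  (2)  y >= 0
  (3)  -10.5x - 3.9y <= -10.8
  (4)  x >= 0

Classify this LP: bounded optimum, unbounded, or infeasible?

From the feasible point (36/35, 0), moving in the direction (0, 1) keeps every constraint satisfied while f increases without bound.

unbounded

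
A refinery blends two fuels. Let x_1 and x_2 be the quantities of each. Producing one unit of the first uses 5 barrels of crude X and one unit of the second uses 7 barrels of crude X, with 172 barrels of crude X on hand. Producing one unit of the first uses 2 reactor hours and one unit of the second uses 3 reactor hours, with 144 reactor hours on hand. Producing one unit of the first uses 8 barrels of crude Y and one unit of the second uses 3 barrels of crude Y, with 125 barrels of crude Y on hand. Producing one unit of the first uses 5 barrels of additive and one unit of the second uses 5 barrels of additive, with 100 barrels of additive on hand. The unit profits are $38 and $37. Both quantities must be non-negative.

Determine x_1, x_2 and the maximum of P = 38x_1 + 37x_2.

x_1 = 13, x_2 = 7, maximum P = 753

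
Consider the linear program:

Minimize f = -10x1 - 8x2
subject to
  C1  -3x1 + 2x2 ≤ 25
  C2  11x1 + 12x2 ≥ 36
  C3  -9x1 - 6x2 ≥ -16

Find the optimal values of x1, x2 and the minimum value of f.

Feasible corners and f = -10x1 - 8x2:
  (-114/29, 383/58) → f = -392/29
  (-59/18, 91/12) → f = -251/9
  (-4/7, 74/21) → f = -472/21

x1 = -59/18, x2 = 91/12, minimum f = -251/9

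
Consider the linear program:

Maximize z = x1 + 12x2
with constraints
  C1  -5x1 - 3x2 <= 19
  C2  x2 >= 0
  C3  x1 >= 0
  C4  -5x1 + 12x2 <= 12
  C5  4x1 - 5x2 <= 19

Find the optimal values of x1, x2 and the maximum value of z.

x1 = 288/23, x2 = 143/23, maximum z = 2004/23

Feasible corners and z = x1 + 12x2:
  (0, 0) → z = 0
  (19/4, 0) → z = 19/4
  (0, 1) → z = 12
  (288/23, 143/23) → z = 2004/23

At the optimal vertex, -5x1 + 12x2 = 12 and 4x1 - 5x2 = 19.
Solving simultaneously gives x1 = 288/23, x2 = 143/23.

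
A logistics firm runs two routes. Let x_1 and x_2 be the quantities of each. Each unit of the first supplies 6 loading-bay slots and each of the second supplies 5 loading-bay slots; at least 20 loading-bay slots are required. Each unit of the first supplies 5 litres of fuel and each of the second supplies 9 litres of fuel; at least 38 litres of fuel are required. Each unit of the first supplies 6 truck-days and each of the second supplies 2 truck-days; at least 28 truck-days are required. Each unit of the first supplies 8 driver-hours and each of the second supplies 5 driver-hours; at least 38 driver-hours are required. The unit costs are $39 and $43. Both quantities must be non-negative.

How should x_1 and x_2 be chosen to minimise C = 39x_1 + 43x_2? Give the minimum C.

x_1 = 4, x_2 = 2, minimum C = 242

Corner points and C = 39x_1 + 43x_2:
  (0, 14) → C = 602
  (38/5, 0) → C = 1482/5
  (4, 2) → C = 242
The feasible region is unbounded (it extends along (0, 1), (1, 0)), but C strictly increases along every unbounded feasible direction, so there is no improving ray and the minimum is attained at a vertex.

The optimum lies where 5x_1 + 9x_2 = 38 and 6x_1 + 2x_2 = 28.
Solving simultaneously gives x_1 = 4, x_2 = 2.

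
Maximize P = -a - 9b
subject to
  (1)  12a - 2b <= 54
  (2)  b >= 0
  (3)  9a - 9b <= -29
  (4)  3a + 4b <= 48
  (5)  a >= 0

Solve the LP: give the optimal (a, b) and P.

Corner points and P = -a - 9b:
  (316/63, 173/21) → P = -4987/63
  (0, 29/9) → P = -29
  (0, 12) → P = -108

The binding constraints are 9a - 9b = -29 and a = 0.
Solving simultaneously gives a = 0, b = 29/9.

a = 0, b = 29/9, maximum P = -29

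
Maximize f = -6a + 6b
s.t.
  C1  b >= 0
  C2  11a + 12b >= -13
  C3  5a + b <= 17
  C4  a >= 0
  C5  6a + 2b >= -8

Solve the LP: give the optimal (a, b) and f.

Corner points and f = -6a + 6b:
  (17/5, 0) → f = -102/5
  (0, 0) → f = 0
  (0, 17) → f = 102

At the optimal vertex, 5a + b = 17 and a = 0.
Solving simultaneously gives a = 0, b = 17.

a = 0, b = 17, maximum f = 102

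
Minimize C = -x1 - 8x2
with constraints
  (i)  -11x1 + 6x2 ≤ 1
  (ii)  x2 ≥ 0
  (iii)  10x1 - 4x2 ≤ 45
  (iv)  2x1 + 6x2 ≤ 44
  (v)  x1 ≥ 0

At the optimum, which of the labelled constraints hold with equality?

Vertices and C = -x1 - 8x2:
  (43/13, 81/13) → C = -691/13
  (0, 1/6) → C = -4/3
  (9/2, 0) → C = -9/2
  (0, 0) → C = 0
  (223/34, 175/34) → C = -1623/34

The minimum is at (43/13, 81/13). Substituting into each constraint, equality holds for (i) and (iv); the remaining constraints have slack.

(i) and (iv)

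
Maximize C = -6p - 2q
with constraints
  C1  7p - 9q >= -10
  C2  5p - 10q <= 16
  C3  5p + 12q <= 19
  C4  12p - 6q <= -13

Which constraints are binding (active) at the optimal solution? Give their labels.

C1 and C2

Extreme points and C = -6p - 2q:
  (-244/25, -162/25) → C = 1788/25
  (-19/22, 29/66) → C = 142/33
  (-113/45, -257/90) → C = 187/9

The maximum is at (-244/25, -162/25). Substituting into each constraint, equality holds for C1 and C2; the remaining constraints have slack.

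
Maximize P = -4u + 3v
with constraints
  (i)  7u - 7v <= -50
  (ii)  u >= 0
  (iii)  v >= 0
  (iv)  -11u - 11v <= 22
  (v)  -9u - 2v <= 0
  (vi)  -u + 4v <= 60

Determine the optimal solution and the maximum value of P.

u = 0, v = 15, maximum P = 45

Vertices and P = -4u + 3v:
  (0, 50/7) → P = 150/7
  (220/21, 370/21) → P = 230/21
  (0, 15) → P = 45

The binding constraints are u = 0 and -u + 4v = 60.
Solving simultaneously gives u = 0, v = 15.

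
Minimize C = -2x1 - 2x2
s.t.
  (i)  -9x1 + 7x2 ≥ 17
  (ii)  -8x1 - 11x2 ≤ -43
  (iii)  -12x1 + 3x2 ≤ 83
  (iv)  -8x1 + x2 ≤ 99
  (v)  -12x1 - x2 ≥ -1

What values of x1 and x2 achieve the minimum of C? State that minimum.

Feasible corners and C = -2x1 - 2x2:
  (-196/39, 295/39) → C = -66/13
  (-8/31, 127/31) → C = -238/31
  (-5/3, 21) → C = -116/3

x1 = -5/3, x2 = 21, minimum C = -116/3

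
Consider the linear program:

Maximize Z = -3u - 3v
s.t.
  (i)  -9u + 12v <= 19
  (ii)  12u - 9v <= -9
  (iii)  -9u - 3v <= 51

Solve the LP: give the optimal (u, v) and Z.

Corner points and Z = -3u - 3v:
  (1, 7/3) → Z = -10
  (-223/45, -32/15) → Z = 319/15
  (-54/13, -59/13) → Z = 339/13

u = -54/13, v = -59/13, maximum Z = 339/13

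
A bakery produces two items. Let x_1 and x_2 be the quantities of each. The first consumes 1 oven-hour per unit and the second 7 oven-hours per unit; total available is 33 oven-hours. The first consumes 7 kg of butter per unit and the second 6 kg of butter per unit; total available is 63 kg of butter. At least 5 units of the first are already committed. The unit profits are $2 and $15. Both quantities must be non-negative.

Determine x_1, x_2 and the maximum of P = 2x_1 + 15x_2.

x_1 = 5, x_2 = 4, maximum P = 70

Feasible corners and P = 2x_1 + 15x_2:
  (9, 0) → P = 18
  (5, 0) → P = 10
  (243/43, 168/43) → P = 3006/43
  (5, 4) → P = 70

The optimum lies where x_1 + 7x_2 = 33 and x_1 = 5.
Solving simultaneously gives x_1 = 5, x_2 = 4.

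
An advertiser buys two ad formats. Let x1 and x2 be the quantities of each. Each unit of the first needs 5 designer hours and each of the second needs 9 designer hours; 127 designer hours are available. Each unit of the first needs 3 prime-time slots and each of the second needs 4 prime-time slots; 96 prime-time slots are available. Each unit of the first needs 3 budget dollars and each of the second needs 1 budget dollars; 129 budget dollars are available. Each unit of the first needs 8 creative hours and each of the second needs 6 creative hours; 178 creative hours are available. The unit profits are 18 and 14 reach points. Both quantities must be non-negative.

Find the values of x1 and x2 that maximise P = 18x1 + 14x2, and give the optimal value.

x1 = 20, x2 = 3, maximum P = 402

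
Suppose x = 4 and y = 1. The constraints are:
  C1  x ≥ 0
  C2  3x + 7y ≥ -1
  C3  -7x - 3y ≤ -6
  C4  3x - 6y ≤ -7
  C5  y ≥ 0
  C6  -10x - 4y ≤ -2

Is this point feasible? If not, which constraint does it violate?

not feasible — violates C4

Constraint C4: 3x - 6y = 6, which is not ≤ -7. All other constraints are satisfied.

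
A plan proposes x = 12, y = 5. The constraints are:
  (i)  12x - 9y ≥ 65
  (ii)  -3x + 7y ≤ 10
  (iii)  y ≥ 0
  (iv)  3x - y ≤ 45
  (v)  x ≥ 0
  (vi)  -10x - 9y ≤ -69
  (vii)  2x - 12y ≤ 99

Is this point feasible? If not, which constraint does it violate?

feasible

(i): 99 ≥ 65 ✓
(ii): -1 ≤ 10 ✓
(iii): 5 ≥ 0 ✓
(iv): 31 ≤ 45 ✓
(v): 12 ≥ 0 ✓
(vi): -165 ≤ -69 ✓
(vii): -36 ≤ 99 ✓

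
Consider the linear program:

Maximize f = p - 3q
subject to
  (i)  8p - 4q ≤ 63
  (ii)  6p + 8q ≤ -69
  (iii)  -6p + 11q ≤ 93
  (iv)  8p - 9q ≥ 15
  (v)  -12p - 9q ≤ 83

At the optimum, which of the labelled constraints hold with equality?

(i) and (v)

Corner points and f = p - 3q:
  (57/22, -465/44) → f = 1509/44
  (47/24, -71/6) → f = 899/24
  (-43/42, -55/7) → f = 947/42

The maximum is at (47/24, -71/6). Substituting into each constraint, equality holds for (i) and (v); the remaining constraints have slack.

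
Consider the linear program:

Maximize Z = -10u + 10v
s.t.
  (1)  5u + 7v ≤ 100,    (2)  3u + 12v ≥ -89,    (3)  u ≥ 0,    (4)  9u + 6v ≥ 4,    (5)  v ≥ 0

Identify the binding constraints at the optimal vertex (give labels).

(1) and (3)

Vertices and Z = -10u + 10v:
  (0, 100/7) → Z = 1000/7
  (20, 0) → Z = -200
  (0, 2/3) → Z = 20/3
  (4/9, 0) → Z = -40/9

The maximum is at (0, 100/7). Substituting into each constraint, equality holds for (1) and (3); the remaining constraints have slack.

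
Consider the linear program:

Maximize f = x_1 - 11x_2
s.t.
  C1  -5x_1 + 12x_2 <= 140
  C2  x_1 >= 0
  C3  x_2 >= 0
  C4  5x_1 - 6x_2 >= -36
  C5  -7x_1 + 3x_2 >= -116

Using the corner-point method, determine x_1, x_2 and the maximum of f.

Vertices and f = x_1 - 11x_2:
  (68/5, 52/3) → f = -2656/15
  (604/23, 520/23) → f = -5116/23
  (0, 0) → f = 0
  (0, 6) → f = -66
  (116/7, 0) → f = 116/7

At the optimal vertex, x_2 = 0 and -7x_1 + 3x_2 = -116.
Solving simultaneously gives x_1 = 116/7, x_2 = 0.

x_1 = 116/7, x_2 = 0, maximum f = 116/7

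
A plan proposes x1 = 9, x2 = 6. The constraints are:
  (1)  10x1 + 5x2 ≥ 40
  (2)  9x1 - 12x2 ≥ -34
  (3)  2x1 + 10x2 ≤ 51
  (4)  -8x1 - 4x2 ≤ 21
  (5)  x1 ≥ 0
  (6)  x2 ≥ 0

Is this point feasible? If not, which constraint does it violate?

not feasible — violates (3)

Constraint (3): 2x1 + 10x2 = 78, which is not ≤ 51. All other constraints are satisfied.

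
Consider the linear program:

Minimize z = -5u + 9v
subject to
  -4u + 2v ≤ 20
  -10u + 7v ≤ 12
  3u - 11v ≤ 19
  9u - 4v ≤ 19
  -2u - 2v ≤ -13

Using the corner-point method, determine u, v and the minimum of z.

Extreme points and z = -5u + 9v:
  (181/23, 298/23) → z = 1777/23
  (67/34, 77/17) → z = 1051/34
  (45/13, 79/26) → z = 261/26

u = 45/13, v = 79/26, minimum z = 261/26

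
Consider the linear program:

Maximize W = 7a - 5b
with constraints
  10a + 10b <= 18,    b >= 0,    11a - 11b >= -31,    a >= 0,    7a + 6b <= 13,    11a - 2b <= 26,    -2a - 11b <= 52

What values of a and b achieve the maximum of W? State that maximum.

Extreme points and W = 7a - 5b:
  (9/5, 0) → W = 63/5
  (0, 9/5) → W = -9
  (0, 0) → W = 0

a = 9/5, b = 0, maximum W = 63/5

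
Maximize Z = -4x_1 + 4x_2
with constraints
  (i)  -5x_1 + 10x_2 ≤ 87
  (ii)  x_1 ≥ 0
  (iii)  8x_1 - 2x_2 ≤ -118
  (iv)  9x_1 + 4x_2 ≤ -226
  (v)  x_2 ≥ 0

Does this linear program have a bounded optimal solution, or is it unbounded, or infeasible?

The boundaries 9x_1 + 4x_2 = -226 and x_2 = 0 meet at (-226/9, 0), but that point violates -5x_1 + 10x_2 ≤ 87. Every candidate vertex is excluded by some other constraint, so the feasible region is empty.

infeasible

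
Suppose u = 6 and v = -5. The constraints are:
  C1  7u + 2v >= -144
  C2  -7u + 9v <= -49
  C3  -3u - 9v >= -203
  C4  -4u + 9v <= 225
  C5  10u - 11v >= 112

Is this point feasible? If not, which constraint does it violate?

C1: 32 ≥ -144 ✓
C2: -87 ≤ -49 ✓
C3: 27 ≥ -203 ✓
C4: -69 ≤ 225 ✓
C5: 115 ≥ 112 ✓

feasible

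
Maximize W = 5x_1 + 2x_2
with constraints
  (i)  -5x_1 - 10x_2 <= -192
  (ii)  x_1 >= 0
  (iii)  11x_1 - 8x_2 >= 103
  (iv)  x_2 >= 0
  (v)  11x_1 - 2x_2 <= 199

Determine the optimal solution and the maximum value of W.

Feasible corners and W = 5x_1 + 2x_2:
  (1283/75, 1597/150) → W = 8012/75
  (1187/60, 1117/120) → W = 1763/15
  (21, 16) → W = 137

x_1 = 21, x_2 = 16, maximum W = 137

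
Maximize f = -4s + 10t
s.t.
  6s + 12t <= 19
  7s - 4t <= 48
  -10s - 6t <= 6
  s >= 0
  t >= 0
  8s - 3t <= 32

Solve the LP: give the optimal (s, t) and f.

s = 0, t = 19/12, maximum f = 95/6

Vertices and f = -4s + 10t:
  (0, 19/12) → f = 95/6
  (19/6, 0) → f = -38/3
  (0, 0) → f = 0

The binding constraints are 6s + 12t = 19 and s = 0.
Solving simultaneously gives s = 0, t = 19/12.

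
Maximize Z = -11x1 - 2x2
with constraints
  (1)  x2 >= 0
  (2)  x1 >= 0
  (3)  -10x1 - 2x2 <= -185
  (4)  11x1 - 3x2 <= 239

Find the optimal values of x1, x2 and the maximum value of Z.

x1 = 0, x2 = 185/2, maximum Z = -185

The feasible region is unbounded (it extends along (0, 1), (3, 11)), but Z strictly decreases along every unbounded feasible direction, so there is no improving ray and the maximum is attained at a vertex.

The binding constraints are x1 = 0 and -10x1 - 2x2 = -185.
Solving simultaneously gives x1 = 0, x2 = 185/2.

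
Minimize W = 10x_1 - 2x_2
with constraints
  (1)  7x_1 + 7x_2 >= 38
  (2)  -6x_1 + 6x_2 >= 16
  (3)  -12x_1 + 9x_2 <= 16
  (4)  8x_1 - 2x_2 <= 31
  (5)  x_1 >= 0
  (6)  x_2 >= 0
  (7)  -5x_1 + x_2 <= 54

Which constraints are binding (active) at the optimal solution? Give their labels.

(2) and (3)

Feasible corners and W = 10x_1 - 2x_2:
  (8/3, 16/3) → W = 16
  (109/18, 157/18) → W = 388/9
  (311/48, 125/12) → W = 1055/24

The minimum is at (8/3, 16/3). Substituting into each constraint, equality holds for (2) and (3); the remaining constraints have slack.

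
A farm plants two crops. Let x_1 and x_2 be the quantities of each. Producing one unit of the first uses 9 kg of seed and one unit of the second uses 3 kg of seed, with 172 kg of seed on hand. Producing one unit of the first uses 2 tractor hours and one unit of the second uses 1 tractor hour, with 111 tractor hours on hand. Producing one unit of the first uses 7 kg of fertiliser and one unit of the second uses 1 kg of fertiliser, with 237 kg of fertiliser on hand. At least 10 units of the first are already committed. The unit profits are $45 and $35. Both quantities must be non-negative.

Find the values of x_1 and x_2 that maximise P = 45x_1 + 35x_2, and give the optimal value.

Feasible corners and P = 45x_1 + 35x_2:
  (172/9, 0) → P = 860
  (10, 0) → P = 450
  (10, 82/3) → P = 4220/3

x_1 = 10, x_2 = 82/3, maximum P = 4220/3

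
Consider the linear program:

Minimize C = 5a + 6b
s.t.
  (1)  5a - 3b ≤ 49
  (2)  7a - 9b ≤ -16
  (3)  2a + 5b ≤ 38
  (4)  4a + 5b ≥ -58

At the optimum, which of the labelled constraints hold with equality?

(3) and (4)

Corner points and C = 5a + 6b:
  (262/53, 298/53) → C = 3098/53
  (-602/71, -342/71) → C = -5062/71
  (-48, 134/5) → C = -396/5

The minimum is at (-48, 134/5). Substituting into each constraint, equality holds for (3) and (4); the remaining constraints have slack.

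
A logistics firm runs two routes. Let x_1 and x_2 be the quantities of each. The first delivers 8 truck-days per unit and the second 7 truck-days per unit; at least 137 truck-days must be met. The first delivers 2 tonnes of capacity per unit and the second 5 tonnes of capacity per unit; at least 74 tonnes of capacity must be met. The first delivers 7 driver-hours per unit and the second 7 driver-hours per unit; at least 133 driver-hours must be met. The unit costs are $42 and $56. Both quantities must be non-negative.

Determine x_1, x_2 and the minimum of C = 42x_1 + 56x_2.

x_1 = 7, x_2 = 12, minimum C = 966

Feasible corners and C = 42x_1 + 56x_2:
  (0, 137/7) → C = 1096
  (37, 0) → C = 1554
  (4, 15) → C = 1008
  (7, 12) → C = 966
The feasible region is unbounded (it extends along (0, 1), (1, 0)), but C strictly increases along every unbounded feasible direction, so there is no improving ray and the minimum is attained at a vertex.

The optimum lies where 2x_1 + 5x_2 = 74 and 7x_1 + 7x_2 = 133.
Solving simultaneously gives x_1 = 7, x_2 = 12.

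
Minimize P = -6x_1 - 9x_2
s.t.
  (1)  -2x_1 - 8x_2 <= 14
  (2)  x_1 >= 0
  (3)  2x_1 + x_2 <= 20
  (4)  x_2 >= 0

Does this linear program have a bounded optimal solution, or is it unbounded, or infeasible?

bounded optimum

Vertices and P = -6x_1 - 9x_2:
  (0, 20) → P = -180
  (0, 0) → P = 0
  (10, 0) → P = -60
The feasible region has finitely many vertices and no improving ray; the minimum is -180 at (0, 20).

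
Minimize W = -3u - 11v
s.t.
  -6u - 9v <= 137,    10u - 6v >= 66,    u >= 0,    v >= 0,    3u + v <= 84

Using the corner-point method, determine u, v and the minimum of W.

Vertices and W = -3u - 11v:
  (33/5, 0) → W = -99/5
  (285/14, 321/14) → W = -2193/7
  (28, 0) → W = -84

u = 285/14, v = 321/14, minimum W = -2193/7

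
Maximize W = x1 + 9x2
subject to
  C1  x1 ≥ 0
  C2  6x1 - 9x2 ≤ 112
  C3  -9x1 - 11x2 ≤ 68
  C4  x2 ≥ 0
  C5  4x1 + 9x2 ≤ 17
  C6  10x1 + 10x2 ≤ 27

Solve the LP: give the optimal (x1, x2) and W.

x1 = 0, x2 = 17/9, maximum W = 17

Vertices and W = x1 + 9x2:
  (0, 0) → W = 0
  (0, 17/9) → W = 17
  (27/10, 0) → W = 27/10
  (73/50, 31/25) → W = 631/50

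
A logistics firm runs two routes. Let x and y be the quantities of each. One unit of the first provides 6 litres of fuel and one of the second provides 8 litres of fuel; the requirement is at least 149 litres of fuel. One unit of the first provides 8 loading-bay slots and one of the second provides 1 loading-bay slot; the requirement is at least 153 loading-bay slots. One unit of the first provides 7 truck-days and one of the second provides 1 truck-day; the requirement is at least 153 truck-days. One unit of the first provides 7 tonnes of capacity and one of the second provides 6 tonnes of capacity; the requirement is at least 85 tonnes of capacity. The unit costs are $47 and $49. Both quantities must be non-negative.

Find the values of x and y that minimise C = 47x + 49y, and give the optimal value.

x = 43/2, y = 5/2, minimum C = 1133

The feasible region is unbounded (it extends along (0, 1), (1, 0)), but C strictly increases along every unbounded feasible direction, so there is no improving ray and the minimum is attained at a vertex.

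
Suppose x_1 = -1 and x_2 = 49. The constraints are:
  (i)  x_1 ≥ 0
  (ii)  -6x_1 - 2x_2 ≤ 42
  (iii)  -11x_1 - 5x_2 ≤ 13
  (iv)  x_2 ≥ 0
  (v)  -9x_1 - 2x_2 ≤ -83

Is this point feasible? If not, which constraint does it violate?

not feasible — violates (i)

Constraint (i): x_1 = -1, which is not ≥ 0. All other constraints are satisfied.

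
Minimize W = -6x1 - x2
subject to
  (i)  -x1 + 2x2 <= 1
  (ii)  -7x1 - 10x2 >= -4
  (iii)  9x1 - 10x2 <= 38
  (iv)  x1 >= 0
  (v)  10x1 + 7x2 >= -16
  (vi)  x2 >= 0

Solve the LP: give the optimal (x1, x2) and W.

Corner points and W = -6x1 - x2:
  (0, 2/5) → W = -2/5
  (4/7, 0) → W = -24/7
  (0, 0) → W = 0

The optimum lies where -7x1 - 10x2 = -4 and x2 = 0.
Solving simultaneously gives x1 = 4/7, x2 = 0.

x1 = 4/7, x2 = 0, minimum W = -24/7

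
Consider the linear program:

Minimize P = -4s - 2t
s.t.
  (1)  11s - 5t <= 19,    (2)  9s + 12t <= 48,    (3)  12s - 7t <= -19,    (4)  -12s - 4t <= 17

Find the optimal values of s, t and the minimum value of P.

s = 12/23, t = 83/23, minimum P = -214/23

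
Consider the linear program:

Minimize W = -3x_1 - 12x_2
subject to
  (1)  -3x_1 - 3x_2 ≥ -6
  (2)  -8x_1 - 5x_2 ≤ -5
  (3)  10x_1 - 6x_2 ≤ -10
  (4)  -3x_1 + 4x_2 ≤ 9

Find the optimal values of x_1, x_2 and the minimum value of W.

x_1 = -1/7, x_2 = 15/7, minimum W = -177/7

Feasible corners and W = -3x_1 - 12x_2:
  (1/8, 15/8) → W = -183/8
  (-1/7, 15/7) → W = -177/7
  (-10/49, 65/49) → W = -750/49
  (-25/47, 87/47) → W = -969/47

The optimum lies where -3x_1 - 3x_2 = -6 and -3x_1 + 4x_2 = 9.
Solving simultaneously gives x_1 = -1/7, x_2 = 15/7.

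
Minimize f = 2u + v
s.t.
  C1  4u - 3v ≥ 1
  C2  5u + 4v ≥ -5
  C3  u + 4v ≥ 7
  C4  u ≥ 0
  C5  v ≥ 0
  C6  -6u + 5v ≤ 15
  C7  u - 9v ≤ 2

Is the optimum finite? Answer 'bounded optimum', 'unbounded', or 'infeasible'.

bounded optimum

Corner points and f = 2u + v:
  (25/19, 27/19) → f = 77/19
  (25, 33) → f = 83
  (71/13, 5/13) → f = 147/13
The feasible region has finitely many vertices and no improving ray; the minimum is 77/19 at (25/19, 27/19).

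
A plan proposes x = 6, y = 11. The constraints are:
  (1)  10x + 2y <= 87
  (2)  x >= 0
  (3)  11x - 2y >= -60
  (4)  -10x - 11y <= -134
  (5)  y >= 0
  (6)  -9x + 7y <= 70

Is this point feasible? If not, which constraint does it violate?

(1): 82 ≤ 87 ✓
(2): 6 ≥ 0 ✓
(3): 44 ≥ -60 ✓
(4): -181 ≤ -134 ✓
(5): 11 ≥ 0 ✓
(6): 23 ≤ 70 ✓

feasible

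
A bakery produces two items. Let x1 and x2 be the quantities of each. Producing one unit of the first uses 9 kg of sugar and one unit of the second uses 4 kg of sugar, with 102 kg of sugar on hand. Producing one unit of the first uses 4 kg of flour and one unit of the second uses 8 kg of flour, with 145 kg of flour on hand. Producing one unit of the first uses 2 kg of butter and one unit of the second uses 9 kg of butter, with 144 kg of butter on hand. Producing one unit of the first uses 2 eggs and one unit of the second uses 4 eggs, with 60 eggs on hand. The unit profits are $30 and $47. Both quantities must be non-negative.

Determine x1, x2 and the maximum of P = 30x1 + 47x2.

x1 = 6, x2 = 12, maximum P = 744

Feasible corners and P = 30x1 + 47x2:
  (0, 0) → P = 0
  (0, 15) → P = 705
  (34/3, 0) → P = 340
  (6, 12) → P = 744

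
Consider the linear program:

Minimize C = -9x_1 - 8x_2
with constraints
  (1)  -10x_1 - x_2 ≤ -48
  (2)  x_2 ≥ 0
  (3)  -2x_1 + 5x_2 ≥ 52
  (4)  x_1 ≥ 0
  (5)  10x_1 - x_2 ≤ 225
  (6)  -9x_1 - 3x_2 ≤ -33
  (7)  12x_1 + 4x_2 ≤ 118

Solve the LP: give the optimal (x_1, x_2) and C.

Extreme points and C = -9x_1 - 8x_2:
  (47/13, 154/13) → C = -1655/13
  (37/14, 151/7) → C = -2749/14
  (191/34, 215/17) → C = -5159/34

x_1 = 37/14, x_2 = 151/7, minimum C = -2749/14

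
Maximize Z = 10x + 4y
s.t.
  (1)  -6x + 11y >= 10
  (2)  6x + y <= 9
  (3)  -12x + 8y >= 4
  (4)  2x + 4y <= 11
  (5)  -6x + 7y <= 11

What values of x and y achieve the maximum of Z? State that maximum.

x = 9/8, y = 35/16, maximum Z = 20

Feasible corners and Z = 10x + 4y:
  (3/7, 8/7) → Z = 62/7
  (-17/8, -1/4) → Z = -89/4
  (9/8, 35/16) → Z = 20
  (33/38, 44/19) → Z = 341/19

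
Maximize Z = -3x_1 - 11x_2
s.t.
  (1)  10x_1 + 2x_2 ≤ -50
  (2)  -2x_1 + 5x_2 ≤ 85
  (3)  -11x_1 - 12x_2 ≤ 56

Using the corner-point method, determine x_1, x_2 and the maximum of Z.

x_1 = -244/49, x_2 = -5/49, maximum Z = 787/49

Corner points and Z = -3x_1 - 11x_2:
  (-70/9, 125/9) → Z = -1165/9
  (-244/49, -5/49) → Z = 787/49
  (-1300/79, 823/79) → Z = -5153/79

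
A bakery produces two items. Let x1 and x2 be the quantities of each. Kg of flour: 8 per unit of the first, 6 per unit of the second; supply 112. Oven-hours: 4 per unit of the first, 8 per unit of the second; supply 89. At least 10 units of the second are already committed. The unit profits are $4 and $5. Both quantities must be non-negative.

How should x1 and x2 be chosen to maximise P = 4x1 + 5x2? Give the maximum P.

x1 = 9/4, x2 = 10, maximum P = 59

The optimum lies where 4x1 + 8x2 = 89 and x2 = 10.
Solving simultaneously gives x1 = 9/4, x2 = 10.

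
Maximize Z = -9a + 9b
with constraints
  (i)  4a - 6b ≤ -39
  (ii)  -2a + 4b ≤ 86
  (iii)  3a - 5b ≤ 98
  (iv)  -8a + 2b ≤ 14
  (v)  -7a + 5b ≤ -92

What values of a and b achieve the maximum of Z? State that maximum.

a = 133/3, b = 131/3, maximum Z = -6

Extreme points and Z = -9a + 9b:
  (90, 133/2) → Z = -423/2
  (747/22, 641/22) → Z = -477/11
  (133/3, 131/3) → Z = -6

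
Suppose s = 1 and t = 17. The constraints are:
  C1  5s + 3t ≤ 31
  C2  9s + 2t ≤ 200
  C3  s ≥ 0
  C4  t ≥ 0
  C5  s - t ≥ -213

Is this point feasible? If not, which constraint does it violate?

Constraint C1: 5s + 3t = 56, which is not ≤ 31. All other constraints are satisfied.

not feasible — violates C1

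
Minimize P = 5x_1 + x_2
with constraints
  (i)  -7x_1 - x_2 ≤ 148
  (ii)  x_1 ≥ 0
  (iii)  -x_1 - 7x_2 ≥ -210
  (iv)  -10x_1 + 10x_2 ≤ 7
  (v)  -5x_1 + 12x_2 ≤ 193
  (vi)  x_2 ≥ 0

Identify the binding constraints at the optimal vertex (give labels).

(ii) and (vi)

Vertices and P = 5x_1 + x_2:
  (0, 7/10) → P = 7/10
  (0, 0) → P = 0
  (2051/80, 2107/80) → P = 6181/40
  (210, 0) → P = 1050

The minimum is at (0, 0). Substituting into each constraint, equality holds for (ii) and (vi); the remaining constraints have slack.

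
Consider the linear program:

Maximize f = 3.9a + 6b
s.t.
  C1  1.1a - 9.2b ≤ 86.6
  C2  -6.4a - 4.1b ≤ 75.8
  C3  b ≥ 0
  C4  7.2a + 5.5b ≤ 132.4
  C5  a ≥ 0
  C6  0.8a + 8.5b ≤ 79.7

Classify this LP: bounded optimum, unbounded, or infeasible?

bounded optimum

Corner points and f = 3.9a + 6b:
  (331/18, 0) → f = 4303/60
  (0, 0) → f = 0
  (13741/1136, 5849/710) → f = 1097403/11360
  (0, 797/85) → f = 4782/85
The feasible region has finitely many vertices and no improving ray; the maximum is 1097403/11360 at (13741/1136, 5849/710).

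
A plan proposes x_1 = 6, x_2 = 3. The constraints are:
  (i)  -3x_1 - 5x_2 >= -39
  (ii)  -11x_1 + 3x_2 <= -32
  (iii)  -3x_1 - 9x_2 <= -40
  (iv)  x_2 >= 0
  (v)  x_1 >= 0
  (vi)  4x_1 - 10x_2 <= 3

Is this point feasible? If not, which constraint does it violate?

(i): -33 ≥ -39 ✓
(ii): -57 ≤ -32 ✓
(iii): -45 ≤ -40 ✓
(iv): 3 ≥ 0 ✓
(v): 6 ≥ 0 ✓
(vi): -6 ≤ 3 ✓

feasible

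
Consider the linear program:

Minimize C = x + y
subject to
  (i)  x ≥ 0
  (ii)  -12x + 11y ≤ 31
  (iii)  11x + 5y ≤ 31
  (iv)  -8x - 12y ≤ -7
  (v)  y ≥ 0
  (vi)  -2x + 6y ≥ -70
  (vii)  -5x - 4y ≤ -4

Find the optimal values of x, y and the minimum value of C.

Feasible corners and C = x + y:
  (0, 31/11) → C = 31/11
  (0, 1) → C = 1
  (186/181, 713/181) → C = 899/181
  (31/11, 0) → C = 31/11
  (7/8, 0) → C = 7/8
  (5/7, 3/28) → C = 23/28

The binding constraints are -8x - 12y = -7 and -5x - 4y = -4.
Solving simultaneously gives x = 5/7, y = 3/28.

x = 5/7, y = 3/28, minimum C = 23/28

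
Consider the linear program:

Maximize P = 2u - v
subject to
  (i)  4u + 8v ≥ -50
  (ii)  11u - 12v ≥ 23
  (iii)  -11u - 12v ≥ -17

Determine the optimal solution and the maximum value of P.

At the optimal vertex, 4u + 8v = -50 and -11u - 12v = -17.
Solving simultaneously gives u = 92/5, v = -309/20.

u = 92/5, v = -309/20, maximum P = 209/4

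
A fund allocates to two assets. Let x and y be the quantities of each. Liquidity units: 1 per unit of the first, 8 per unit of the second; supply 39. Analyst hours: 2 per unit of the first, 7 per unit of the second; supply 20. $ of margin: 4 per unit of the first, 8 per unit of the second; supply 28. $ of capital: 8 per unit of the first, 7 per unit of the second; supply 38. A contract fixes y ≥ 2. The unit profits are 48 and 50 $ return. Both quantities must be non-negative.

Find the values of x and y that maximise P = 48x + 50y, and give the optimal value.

x = 3, y = 2, maximum P = 244

Feasible corners and P = 48x + 50y:
  (0, 20/7) → P = 1000/7
  (0, 2) → P = 100
  (3, 2) → P = 244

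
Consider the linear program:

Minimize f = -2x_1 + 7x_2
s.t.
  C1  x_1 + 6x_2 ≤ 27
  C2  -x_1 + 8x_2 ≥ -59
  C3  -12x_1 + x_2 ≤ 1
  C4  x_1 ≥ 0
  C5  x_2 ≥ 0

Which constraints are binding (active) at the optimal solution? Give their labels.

C1 and C5

Extreme points and f = -2x_1 + 7x_2:
  (21/73, 325/73) → f = 2233/73
  (27, 0) → f = -54
  (0, 1) → f = 7
  (0, 0) → f = 0

The minimum is at (27, 0). Substituting into each constraint, equality holds for C1 and C5; the remaining constraints have slack.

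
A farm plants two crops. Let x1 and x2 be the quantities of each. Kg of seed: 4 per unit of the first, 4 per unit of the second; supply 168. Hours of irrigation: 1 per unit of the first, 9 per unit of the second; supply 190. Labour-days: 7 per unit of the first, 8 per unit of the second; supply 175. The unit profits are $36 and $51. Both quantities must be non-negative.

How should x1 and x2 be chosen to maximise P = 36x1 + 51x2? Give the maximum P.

Feasible corners and P = 36x1 + 51x2:
  (0, 0) → P = 0
  (0, 190/9) → P = 3230/3
  (25, 0) → P = 900
  (1, 21) → P = 1107

The optimum lies where x1 + 9x2 = 190 and 7x1 + 8x2 = 175.
Solving simultaneously gives x1 = 1, x2 = 21.

x1 = 1, x2 = 21, maximum P = 1107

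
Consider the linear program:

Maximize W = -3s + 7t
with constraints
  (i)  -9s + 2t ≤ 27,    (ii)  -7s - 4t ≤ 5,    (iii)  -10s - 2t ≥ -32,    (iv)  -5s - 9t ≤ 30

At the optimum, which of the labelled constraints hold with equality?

Extreme points and W = -3s + 7t:
  (-59/25, 72/25) → W = 681/25
  (5/19, 279/19) → W = 102
  (75/43, -185/43) → W = -1520/43
  (87/20, -23/4) → W = -533/10

The maximum is at (5/19, 279/19). Substituting into each constraint, equality holds for (i) and (iii); the remaining constraints have slack.

(i) and (iii)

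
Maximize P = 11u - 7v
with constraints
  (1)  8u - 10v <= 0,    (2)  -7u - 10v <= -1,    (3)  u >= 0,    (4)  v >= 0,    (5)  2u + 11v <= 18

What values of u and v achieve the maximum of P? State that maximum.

u = 5/3, v = 4/3, maximum P = 9

Feasible corners and P = 11u - 7v:
  (1/15, 4/75) → P = 9/25
  (5/3, 4/3) → P = 9
  (0, 1/10) → P = -7/10
  (0, 18/11) → P = -126/11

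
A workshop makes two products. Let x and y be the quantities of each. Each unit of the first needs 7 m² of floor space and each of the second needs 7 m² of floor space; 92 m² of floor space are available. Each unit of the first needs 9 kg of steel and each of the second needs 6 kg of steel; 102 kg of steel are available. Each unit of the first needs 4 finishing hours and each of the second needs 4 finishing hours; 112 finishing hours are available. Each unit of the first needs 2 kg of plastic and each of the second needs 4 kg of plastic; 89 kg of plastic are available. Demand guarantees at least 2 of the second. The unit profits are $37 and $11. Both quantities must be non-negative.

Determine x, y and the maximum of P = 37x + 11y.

x = 10, y = 2, maximum P = 392

Feasible corners and P = 37x + 11y:
  (0, 92/7) → P = 1012/7
  (0, 2) → P = 22
  (54/7, 38/7) → P = 2416/7
  (10, 2) → P = 392

At the optimal vertex, 9x + 6y = 102 and y = 2.
Solving simultaneously gives x = 10, y = 2.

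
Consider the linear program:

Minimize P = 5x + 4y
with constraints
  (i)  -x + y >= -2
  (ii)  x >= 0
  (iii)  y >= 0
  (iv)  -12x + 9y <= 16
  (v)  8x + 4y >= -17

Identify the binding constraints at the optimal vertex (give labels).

(ii) and (iii)

Feasible corners and P = 5x + 4y:
  (2, 0) → P = 10
  (0, 0) → P = 0
  (0, 16/9) → P = 64/9
The feasible region is unbounded (it extends along (1, 1), (3, 4)), but P strictly increases along every unbounded feasible direction, so there is no improving ray and the minimum is attained at a vertex.

The minimum is at (0, 0). Substituting into each constraint, equality holds for (ii) and (iii); the remaining constraints have slack.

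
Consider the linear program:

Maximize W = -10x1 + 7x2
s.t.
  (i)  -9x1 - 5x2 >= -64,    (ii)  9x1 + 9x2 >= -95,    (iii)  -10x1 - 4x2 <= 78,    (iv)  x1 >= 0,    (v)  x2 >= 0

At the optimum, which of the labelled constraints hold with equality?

(i) and (iv)

Vertices and W = -10x1 + 7x2:
  (0, 64/5) → W = 448/5
  (64/9, 0) → W = -640/9
  (0, 0) → W = 0

The maximum is at (0, 64/5). Substituting into each constraint, equality holds for (i) and (iv); the remaining constraints have slack.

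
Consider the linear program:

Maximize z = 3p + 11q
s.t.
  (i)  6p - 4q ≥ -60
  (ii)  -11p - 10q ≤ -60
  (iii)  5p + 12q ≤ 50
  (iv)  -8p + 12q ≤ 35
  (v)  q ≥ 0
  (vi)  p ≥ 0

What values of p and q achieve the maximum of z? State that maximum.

Vertices and z = 3p + 11q:
  (110/41, 125/41) → z = 1705/41
  (60/11, 0) → z = 180/11
  (10, 0) → z = 30

At the optimal vertex, -11p - 10q = -60 and 5p + 12q = 50.
Solving simultaneously gives p = 110/41, q = 125/41.

p = 110/41, q = 125/41, maximum z = 1705/41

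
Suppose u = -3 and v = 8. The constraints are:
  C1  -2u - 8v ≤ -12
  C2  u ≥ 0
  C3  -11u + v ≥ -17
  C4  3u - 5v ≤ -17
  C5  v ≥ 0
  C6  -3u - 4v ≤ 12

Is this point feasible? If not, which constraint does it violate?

not feasible — violates C2

Constraint C2: u = -3, which is not ≥ 0. All other constraints are satisfied.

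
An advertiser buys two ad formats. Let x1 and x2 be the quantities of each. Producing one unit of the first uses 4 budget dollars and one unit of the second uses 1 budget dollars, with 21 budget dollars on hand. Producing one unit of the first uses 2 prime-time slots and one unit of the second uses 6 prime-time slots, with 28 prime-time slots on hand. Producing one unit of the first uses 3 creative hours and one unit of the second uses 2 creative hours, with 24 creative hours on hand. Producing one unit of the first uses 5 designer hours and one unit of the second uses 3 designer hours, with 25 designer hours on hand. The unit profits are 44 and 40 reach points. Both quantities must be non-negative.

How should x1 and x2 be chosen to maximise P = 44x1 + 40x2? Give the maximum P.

x1 = 11/4, x2 = 15/4, maximum P = 271

Vertices and P = 44x1 + 40x2:
  (0, 0) → P = 0
  (0, 14/3) → P = 560/3
  (5, 0) → P = 220
  (11/4, 15/4) → P = 271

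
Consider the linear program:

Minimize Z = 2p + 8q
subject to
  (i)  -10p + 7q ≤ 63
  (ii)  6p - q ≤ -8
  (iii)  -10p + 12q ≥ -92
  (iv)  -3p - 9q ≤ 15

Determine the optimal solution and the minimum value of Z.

Vertices and Z = 2p + 8q:
  (7/32, 149/16) → Z = 1199/16
  (-224/37, 13/37) → Z = -344/37
  (-29/19, -22/19) → Z = -234/19

p = -29/19, q = -22/19, minimum Z = -234/19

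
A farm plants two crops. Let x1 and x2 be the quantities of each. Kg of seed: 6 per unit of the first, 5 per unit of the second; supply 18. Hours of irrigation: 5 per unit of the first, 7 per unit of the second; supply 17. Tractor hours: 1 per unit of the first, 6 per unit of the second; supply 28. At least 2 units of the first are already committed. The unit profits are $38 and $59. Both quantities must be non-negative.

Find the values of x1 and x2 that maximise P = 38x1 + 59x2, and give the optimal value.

Extreme points and P = 38x1 + 59x2:
  (3, 0) → P = 114
  (2, 0) → P = 76
  (41/17, 12/17) → P = 2266/17
  (2, 1) → P = 135

The optimum lies where 5x1 + 7x2 = 17 and x1 = 2.
Solving simultaneously gives x1 = 2, x2 = 1.

x1 = 2, x2 = 1, maximum P = 135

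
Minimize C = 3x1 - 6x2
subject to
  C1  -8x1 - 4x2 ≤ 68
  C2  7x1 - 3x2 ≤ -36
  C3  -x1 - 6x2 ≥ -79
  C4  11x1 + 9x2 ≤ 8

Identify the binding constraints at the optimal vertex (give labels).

C1 and C3

Corner points and C = 3x1 - 6x2:
  (-87/13, -47/13) → C = 21/13
  (-181/11, 175/11) → C = -1593/11
  (-25/8, 113/24) → C = -301/8
  (-221/19, 287/19) → C = -2385/19

The minimum is at (-181/11, 175/11). Substituting into each constraint, equality holds for C1 and C3; the remaining constraints have slack.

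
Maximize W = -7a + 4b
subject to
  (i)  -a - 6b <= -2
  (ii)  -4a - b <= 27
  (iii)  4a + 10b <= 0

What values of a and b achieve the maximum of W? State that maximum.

a = -15/2, b = 3, maximum W = 129/2

Extreme points and W = -7a + 4b:
  (-164/23, 35/23) → W = 56
  (-10/7, 4/7) → W = 86/7
  (-15/2, 3) → W = 129/2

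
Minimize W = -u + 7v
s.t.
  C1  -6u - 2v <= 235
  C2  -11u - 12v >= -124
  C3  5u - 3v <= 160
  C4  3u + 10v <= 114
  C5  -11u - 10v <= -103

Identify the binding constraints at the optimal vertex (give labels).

Corner points and W = -u + 7v:
  (764/31, -380/31) → W = -3424/31
  (-2/11, 21/2) → W = 1621/22
  (23, -15) → W = -128

The minimum is at (23, -15). Substituting into each constraint, equality holds for C3 and C5; the remaining constraints have slack.

C3 and C5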